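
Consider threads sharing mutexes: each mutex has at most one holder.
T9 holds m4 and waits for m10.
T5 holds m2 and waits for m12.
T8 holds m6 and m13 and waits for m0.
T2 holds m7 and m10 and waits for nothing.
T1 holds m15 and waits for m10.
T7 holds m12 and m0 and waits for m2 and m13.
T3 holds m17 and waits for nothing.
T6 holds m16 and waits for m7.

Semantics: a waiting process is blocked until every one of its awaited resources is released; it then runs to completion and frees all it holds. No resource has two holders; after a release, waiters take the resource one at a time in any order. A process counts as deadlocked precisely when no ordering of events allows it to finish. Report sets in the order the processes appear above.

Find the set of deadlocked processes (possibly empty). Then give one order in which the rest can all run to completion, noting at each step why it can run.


Deadlocked set: T5, T8 and T7.
Key observation: the knot is the closed ring of waits T5 -> T7 -> T5; T8 is caught in further circular waits.
One completion order for the rest: T3, T2, T9, T1, T6.
Walking it through:
  T3: no waits; runs immediately, freeing m17
  T2: no waits; runs immediately, freeing m7 and m10
  T9: everything it awaited (m10) is free; runs, freeing m4
  T1: everything it awaited (m10) is free; runs, freeing m15
  T6: everything it awaited (m7) is free; runs, freeing m16


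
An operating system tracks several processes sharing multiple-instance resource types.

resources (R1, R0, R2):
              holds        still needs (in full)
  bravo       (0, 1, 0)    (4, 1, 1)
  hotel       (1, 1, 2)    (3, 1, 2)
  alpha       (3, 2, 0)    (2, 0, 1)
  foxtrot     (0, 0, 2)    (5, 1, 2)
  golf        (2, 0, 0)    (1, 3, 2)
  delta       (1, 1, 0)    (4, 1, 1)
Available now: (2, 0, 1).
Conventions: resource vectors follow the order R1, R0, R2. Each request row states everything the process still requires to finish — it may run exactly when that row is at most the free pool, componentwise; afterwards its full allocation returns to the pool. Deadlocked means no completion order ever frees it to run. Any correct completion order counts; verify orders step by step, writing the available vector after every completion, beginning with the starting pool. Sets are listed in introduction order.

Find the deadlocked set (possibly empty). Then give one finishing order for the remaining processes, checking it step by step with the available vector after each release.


The deadlocked set is hotel, foxtrot and golf.
Key observation: the pool after alpha, delta, bravo is (6, 4, 1); every surviving request exceeds it in R2, so progress ends there.
The rest can finish in the order alpha, delta, bravo. Step-by-step check:
  pool = (2, 0, 1)
  alpha needs (2, 0, 1) <= (2, 0, 1) -> finishes; pool += (3, 2, 0) = (5, 2, 1)
  delta needs (4, 1, 1) <= (5, 2, 1) -> finishes; pool += (1, 1, 0) = (6, 3, 1)
  bravo needs (4, 1, 1) <= (6, 3, 1) -> finishes; pool += (0, 1, 0) = (6, 4, 1)
None of the blocked processes ever fits:
  hotel still needs (3, 1, 2) but only (6, 4, 1) is free — short on R2
  foxtrot still needs (5, 1, 2) but only (6, 4, 1) is free — short on R2
  golf still needs (1, 3, 2) but only (6, 4, 1) is free — short on R2


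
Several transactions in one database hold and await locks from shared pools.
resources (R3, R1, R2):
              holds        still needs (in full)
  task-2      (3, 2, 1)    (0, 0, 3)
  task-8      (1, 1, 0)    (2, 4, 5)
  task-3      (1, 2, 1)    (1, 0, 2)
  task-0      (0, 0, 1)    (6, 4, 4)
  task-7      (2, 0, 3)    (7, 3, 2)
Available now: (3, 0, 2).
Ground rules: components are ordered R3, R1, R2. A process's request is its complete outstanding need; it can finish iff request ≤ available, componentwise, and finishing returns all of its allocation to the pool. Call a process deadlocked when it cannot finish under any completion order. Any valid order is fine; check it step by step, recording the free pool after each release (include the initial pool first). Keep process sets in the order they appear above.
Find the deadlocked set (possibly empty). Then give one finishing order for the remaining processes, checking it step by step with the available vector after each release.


No process is deadlocked.
Key observation: task-3 fits the free pool immediately, and its release cascades until everyone finishes.
One completion order for the rest: task-3, task-2, task-7, task-0, task-8. Verifying each step:
  pool = (3, 0, 2)
  task-3: need (1, 0, 2) fits (3, 0, 2); releases (1, 2, 1), pool now (4, 2, 3)
  task-2: need (0, 0, 3) fits (4, 2, 3); releases (3, 2, 1), pool now (7, 4, 4)
  task-7: need (7, 3, 2) fits (7, 4, 4); releases (2, 0, 3), pool now (9, 4, 7)
  task-0: need (6, 4, 4) fits (9, 4, 7); releases (0, 0, 1), pool now (9, 4, 8)
  task-8: need (2, 4, 5) fits (9, 4, 8); releases (1, 1, 0), pool now (10, 5, 8)


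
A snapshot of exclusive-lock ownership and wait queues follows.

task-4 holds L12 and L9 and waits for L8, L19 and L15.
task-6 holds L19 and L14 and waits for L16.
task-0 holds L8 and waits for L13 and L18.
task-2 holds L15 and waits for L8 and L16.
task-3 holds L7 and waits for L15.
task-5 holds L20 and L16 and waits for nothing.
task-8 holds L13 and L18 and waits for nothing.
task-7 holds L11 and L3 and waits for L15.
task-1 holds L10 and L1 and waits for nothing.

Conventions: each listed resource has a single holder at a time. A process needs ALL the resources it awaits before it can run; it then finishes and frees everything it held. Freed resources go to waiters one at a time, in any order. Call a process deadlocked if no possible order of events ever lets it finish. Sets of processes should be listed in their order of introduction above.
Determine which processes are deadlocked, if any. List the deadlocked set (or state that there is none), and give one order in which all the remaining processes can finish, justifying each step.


No process is deadlocked.
Key observation: there is no circular wait here — follow any chain and it reaches a process that is free to run now.
A valid finishing order for the others: task-8, task-0, task-5, task-2, task-6, task-1, task-7, task-4, task-3.
Step-by-step check:
  run task-8 (it waits on nothing); releases L13 and L18
  run task-0 (all its waits — L13 and L18 — are resolved); releases L8
  run task-5 (it waits on nothing); releases L20 and L16
  run task-2 (all its waits — L8 and L16 — are resolved); releases L15
  run task-6 (all its waits — L16 — are resolved); releases L19 and L14
  run task-1 (it waits on nothing); releases L10 and L1
  run task-7 (all its waits — L15 — are resolved); releases L11 and L3
  run task-4 (all its waits — L8, L19 and L15 — are resolved); releases L12 and L9
  run task-3 (all its waits — L15 — are resolved); releases L7


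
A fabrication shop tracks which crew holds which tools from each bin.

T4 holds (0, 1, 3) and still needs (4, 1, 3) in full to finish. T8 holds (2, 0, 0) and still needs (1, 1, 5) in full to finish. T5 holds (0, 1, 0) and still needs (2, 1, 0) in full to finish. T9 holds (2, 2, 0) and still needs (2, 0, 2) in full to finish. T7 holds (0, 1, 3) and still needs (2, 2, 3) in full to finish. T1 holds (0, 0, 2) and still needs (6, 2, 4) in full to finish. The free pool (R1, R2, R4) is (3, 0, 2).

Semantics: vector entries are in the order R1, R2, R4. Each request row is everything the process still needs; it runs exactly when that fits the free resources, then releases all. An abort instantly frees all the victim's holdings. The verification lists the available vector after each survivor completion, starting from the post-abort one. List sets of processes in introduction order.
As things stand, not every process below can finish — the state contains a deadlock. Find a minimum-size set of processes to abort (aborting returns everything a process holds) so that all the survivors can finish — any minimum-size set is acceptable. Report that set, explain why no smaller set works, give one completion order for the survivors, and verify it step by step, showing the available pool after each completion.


The answer: abort T1.
Key observation: no ordering could ever have run T7 before the abort of T1; with (0, 0, 2) back in the pool it fits at step 2.
Minimality: the empty abort set fails — the state is deadlocked as it stands.
Survivors finish in the order: T9, T7, T8, T5, T4. Check, step by step (pool after the aborts first):
  pool = (3, 0, 4)
  run T9 (needs (2, 0, 2), free (3, 0, 4)); after release of (2, 2, 0) the pool is (5, 2, 4)
  run T7 (needs (2, 2, 3), free (5, 2, 4)); after release of (0, 1, 3) the pool is (5, 3, 7)
  run T8 (needs (1, 1, 5), free (5, 3, 7)); after release of (2, 0, 0) the pool is (7, 3, 7)
  run T5 (needs (2, 1, 0), free (7, 3, 7)); after release of (0, 1, 0) the pool is (7, 4, 7)
  run T4 (needs (4, 1, 3), free (7, 4, 7)); after release of (0, 1, 3) the pool is (7, 5, 10)


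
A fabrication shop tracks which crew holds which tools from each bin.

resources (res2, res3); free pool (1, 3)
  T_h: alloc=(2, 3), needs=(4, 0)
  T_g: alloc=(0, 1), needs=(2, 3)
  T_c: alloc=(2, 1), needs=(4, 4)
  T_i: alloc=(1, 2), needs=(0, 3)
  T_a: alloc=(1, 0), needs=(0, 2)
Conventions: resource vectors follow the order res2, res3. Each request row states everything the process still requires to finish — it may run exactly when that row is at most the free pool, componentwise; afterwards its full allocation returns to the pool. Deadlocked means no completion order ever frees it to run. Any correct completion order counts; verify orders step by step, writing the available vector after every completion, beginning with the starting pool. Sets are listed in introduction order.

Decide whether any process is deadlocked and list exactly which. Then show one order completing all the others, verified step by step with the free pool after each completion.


Deadlocked: T_h and T_c.
Key observation: no order helps: past T_a, T_i, T_g, the free pool tops out at (3, 6), below what each blocked process needs in res2.
One completion order for the rest: T_a, T_i, T_g. Verifying each step:
  pool = (1, 3)
  T_a: need (0, 2) fits (1, 3); releases (1, 0), pool now (2, 3)
  T_i: need (0, 3) fits (2, 3); releases (1, 2), pool now (3, 5)
  T_g: need (2, 3) fits (3, 5); releases (0, 1), pool now (3, 6)
The stuck group stays short no matter what:
  blocked: T_h wants (4, 0), pool (3, 6) — not enough res2
  blocked: T_c wants (4, 4), pool (3, 6) — not enough res2


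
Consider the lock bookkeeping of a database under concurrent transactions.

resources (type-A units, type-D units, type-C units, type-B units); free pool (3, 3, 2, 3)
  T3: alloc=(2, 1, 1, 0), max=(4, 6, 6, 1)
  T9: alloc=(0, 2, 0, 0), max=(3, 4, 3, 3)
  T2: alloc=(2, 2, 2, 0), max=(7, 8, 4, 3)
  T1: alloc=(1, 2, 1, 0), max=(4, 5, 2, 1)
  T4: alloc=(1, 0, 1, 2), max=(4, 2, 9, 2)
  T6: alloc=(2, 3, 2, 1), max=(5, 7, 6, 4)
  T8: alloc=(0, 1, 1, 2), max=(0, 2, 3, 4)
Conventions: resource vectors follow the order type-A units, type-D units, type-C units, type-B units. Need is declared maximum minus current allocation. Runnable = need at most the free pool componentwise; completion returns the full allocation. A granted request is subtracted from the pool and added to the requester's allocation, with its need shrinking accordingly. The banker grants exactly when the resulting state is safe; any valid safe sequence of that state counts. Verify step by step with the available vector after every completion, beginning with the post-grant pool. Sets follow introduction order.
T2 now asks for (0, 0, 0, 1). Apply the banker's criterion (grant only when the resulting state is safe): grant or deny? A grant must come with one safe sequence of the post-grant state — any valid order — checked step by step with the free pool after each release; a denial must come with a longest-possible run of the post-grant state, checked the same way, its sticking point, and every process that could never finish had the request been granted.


GRANT: granting preserves safety; a valid post-grant sequence is T8, T1, T9, T6, T3, T2, T4.
Key observation: with (3, 3, 2, 2) left after the transfer, T8 can run at once — the state stays safe.
Step-by-step check of the post-grant state:
  pool = (3, 3, 2, 2)
  run T8 (needs (0, 1, 2, 2), free (3, 3, 2, 2)); after release of (0, 1, 1, 2) the pool is (3, 4, 3, 4)
  run T1 (needs (3, 3, 1, 1), free (3, 4, 3, 4)); after release of (1, 2, 1, 0) the pool is (4, 6, 4, 4)
  run T9 (needs (3, 2, 3, 3), free (4, 6, 4, 4)); after release of (0, 2, 0, 0) the pool is (4, 8, 4, 4)
  run T6 (needs (3, 4, 4, 3), free (4, 8, 4, 4)); after release of (2, 3, 2, 1) the pool is (6, 11, 6, 5)
  run T3 (needs (2, 5, 5, 1), free (6, 11, 6, 5)); after release of (2, 1, 1, 0) the pool is (8, 12, 7, 5)
  run T2 (needs (5, 6, 2, 2), free (8, 12, 7, 5)); after release of (2, 2, 2, 1) the pool is (10, 14, 9, 6)
  run T4 (needs (3, 2, 8, 0), free (10, 14, 9, 6)); after release of (1, 0, 1, 2) the pool is (11, 14, 10, 8)


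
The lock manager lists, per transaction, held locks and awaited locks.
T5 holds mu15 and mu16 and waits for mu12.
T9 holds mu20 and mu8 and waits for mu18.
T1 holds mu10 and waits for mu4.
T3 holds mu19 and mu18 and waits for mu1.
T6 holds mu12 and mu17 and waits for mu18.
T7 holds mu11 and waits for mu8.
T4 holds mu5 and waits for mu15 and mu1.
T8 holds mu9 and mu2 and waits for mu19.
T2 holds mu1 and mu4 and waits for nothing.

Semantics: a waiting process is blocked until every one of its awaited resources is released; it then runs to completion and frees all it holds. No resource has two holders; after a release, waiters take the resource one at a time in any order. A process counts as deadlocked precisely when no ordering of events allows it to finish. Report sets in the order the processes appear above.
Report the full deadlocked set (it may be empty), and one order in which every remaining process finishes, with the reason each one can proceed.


The deadlocked set is empty.
Key observation: although several processes wait, no cycle exists — each chain bottoms out at a free runner.
The rest can finish in the order T2, T3, T8, T6, T1, T5, T9, T4, T7.
Walking it through:
  run T2 (it waits on nothing); releases mu1 and mu4
  run T3 (all its waits — mu1 — are resolved); releases mu19 and mu18
  run T8 (all its waits — mu19 — are resolved); releases mu9 and mu2
  run T6 (all its waits — mu18 — are resolved); releases mu12 and mu17
  run T1 (all its waits — mu4 — are resolved); releases mu10
  run T5 (all its waits — mu12 — are resolved); releases mu15 and mu16
  run T9 (all its waits — mu18 — are resolved); releases mu20 and mu8
  run T4 (all its waits — mu15 and mu1 — are resolved); releases mu5
  run T7 (all its waits — mu8 — are resolved); releases mu11


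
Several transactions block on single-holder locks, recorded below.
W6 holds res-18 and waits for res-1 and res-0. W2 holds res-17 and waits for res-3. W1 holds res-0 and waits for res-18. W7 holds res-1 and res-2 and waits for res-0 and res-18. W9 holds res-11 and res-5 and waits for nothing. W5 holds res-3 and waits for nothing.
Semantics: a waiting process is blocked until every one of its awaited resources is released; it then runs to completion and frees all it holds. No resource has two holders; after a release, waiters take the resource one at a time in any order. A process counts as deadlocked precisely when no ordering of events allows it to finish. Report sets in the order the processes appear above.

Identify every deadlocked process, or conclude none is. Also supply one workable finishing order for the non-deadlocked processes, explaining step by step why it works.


Deadlocked: W6, W1 and W7.
Key observation: the cycle W6 -> W1 -> W6 can never break — each member waits on the next; W7 is caught in further circular waits.
One completion order for the rest: W5, W9, W2.
Verifying each step:
  W5 waits on nothing -> runs at once and releases res-3
  W9 waits on nothing -> runs at once and releases res-11 and res-5
  W2 waits on res-3 — all released -> runs and releases res-17


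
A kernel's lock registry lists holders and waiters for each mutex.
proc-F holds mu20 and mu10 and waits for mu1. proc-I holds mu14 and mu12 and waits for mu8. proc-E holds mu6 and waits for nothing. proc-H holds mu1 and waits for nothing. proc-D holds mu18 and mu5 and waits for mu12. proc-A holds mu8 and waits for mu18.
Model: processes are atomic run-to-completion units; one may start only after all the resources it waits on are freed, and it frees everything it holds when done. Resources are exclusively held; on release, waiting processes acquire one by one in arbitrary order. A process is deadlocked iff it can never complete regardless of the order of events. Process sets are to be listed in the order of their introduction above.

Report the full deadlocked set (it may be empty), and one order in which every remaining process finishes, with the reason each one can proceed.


Deadlocked set: proc-I, proc-D and proc-A.
Key observation: nobody on the ring proc-I -> proc-A -> proc-D -> proc-I can start until another member finishes, which never happens; no other process is dragged down with it.
One completion order for the rest: proc-H, proc-E, proc-F.
Verifying each step:
  run proc-H (it waits on nothing); releases mu1
  run proc-E (it waits on nothing); releases mu6
  proc-F waits on mu1 — all released -> runs and releases mu20 and mu10


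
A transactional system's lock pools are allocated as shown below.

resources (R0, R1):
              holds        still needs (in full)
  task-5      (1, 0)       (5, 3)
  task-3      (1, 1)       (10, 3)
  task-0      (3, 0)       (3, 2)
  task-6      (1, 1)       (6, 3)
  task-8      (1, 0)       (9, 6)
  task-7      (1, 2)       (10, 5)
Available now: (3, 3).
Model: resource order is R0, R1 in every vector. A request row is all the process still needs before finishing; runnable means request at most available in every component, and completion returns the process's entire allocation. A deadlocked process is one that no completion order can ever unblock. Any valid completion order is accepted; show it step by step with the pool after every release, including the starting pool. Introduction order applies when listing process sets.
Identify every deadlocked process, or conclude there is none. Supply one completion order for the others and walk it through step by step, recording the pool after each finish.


Deadlocked set: task-3, task-8 and task-7.
Key observation: the pool after task-0, task-5, task-6 is (8, 4); every surviving request exceeds it in R0, so progress ends there.
The rest can finish in the order task-0, task-5, task-6. Verifying each step:
  pool = (3, 3)
  run task-0 (needs (3, 2), free (3, 3)); after release of (3, 0) the pool is (6, 3)
  run task-5 (needs (5, 3), free (6, 3)); after release of (1, 0) the pool is (7, 3)
  run task-6 (needs (6, 3), free (7, 3)); after release of (1, 1) the pool is (8, 4)
None of the blocked processes ever fits:
  task-3 still needs (10, 3) but only (8, 4) is free — short on R0
  task-8 still needs (9, 6) but only (8, 4) is free — short on R0 and R1
  task-7 still needs (10, 5) but only (8, 4) is free — short on R0 and R1


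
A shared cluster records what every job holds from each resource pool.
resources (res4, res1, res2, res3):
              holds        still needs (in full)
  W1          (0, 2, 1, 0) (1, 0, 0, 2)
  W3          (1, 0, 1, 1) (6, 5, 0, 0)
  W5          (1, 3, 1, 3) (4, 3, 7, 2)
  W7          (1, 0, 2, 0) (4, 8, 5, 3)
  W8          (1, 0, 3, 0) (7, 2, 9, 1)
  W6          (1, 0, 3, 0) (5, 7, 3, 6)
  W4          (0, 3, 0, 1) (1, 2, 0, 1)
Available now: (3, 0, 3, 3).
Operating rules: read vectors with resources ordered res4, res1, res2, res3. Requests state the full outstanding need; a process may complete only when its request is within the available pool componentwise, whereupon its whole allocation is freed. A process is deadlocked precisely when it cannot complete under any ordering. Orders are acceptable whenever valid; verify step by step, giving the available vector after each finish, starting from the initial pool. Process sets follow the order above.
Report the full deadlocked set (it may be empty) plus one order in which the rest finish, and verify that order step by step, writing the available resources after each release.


Deadlocked: W3, W5, W7, W8 and W6.
Key observation: W1, W4 can finish, but then (3, 5, 4, 4) is all there is, and the blocked group's res4 demands exceed it.
The rest can finish in the order W1, W4. Walking it through:
  pool = (3, 0, 3, 3)
  W1: need (1, 0, 0, 2) fits (3, 0, 3, 3); releases (0, 2, 1, 0), pool now (3, 2, 4, 3)
  W4: need (1, 2, 0, 1) fits (3, 2, 4, 3); releases (0, 3, 0, 1), pool now (3, 5, 4, 4)
The blocked processes can never fit:
  W3 cannot run: need (6, 5, 0, 0) vs free (3, 5, 4, 4) (insufficient res4)
  W5 cannot run: need (4, 3, 7, 2) vs free (3, 5, 4, 4) (insufficient res4 and res2)
  W7 cannot run: need (4, 8, 5, 3) vs free (3, 5, 4, 4) (insufficient res4, res1 and res2)
  W8 cannot run: need (7, 2, 9, 1) vs free (3, 5, 4, 4) (insufficient res4 and res2)
  W6 cannot run: need (5, 7, 3, 6) vs free (3, 5, 4, 4) (insufficient res4, res1 and res3)


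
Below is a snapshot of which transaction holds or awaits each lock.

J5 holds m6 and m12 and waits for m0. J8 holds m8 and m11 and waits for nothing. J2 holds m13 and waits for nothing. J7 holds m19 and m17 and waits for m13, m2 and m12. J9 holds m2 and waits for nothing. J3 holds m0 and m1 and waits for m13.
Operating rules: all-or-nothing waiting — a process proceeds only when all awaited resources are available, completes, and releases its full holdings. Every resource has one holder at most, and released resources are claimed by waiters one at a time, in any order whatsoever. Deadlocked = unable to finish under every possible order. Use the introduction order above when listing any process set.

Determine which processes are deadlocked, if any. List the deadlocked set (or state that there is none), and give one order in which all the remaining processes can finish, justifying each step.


No process is deadlocked.
Key observation: every chain of waits terminates; starting from the processes that wait on nothing, all the rest unlock in turn.
One completion order for the rest: J2, J9, J3, J5, J7, J8.
Step-by-step check:
  J2 waits on nothing -> runs at once and releases m13
  J9 waits on nothing -> runs at once and releases m2
  J3 waits on m13 — all released -> runs and releases m0 and m1
  J5 waits on m0 — all released -> runs and releases m6 and m12
  J7 waits on m13, m2 and m12 — all released -> runs and releases m19 and m17
  J8 waits on nothing -> runs at once and releases m8 and m11


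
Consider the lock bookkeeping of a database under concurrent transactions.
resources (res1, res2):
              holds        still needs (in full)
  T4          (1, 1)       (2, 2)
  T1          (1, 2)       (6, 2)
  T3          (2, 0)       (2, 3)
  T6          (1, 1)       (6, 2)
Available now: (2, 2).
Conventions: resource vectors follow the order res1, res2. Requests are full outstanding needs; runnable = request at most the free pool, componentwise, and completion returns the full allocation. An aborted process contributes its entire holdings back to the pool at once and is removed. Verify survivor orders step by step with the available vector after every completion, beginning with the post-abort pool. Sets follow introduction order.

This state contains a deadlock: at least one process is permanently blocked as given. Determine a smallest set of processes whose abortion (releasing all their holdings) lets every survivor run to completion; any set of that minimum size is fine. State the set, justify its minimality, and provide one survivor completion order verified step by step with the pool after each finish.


The answer: abort T1.
Key observation: aborting T1 returns (1, 2), and T6 — hopeless before — runs at step 3 with the returned capacity in the pool.
No smaller set exists: with zero aborts the deadlock remains.
The survivors complete as T3, T4, T6. Check, step by step (starting from the post-abort pool):
  pool = (3, 4)
  run T3 (needs (2, 3), free (3, 4)); after release of (2, 0) the pool is (5, 4)
  run T4 (needs (2, 2), free (5, 4)); after release of (1, 1) the pool is (6, 5)
  run T6 (needs (6, 2), free (6, 5)); after release of (1, 1) the pool is (7, 6)


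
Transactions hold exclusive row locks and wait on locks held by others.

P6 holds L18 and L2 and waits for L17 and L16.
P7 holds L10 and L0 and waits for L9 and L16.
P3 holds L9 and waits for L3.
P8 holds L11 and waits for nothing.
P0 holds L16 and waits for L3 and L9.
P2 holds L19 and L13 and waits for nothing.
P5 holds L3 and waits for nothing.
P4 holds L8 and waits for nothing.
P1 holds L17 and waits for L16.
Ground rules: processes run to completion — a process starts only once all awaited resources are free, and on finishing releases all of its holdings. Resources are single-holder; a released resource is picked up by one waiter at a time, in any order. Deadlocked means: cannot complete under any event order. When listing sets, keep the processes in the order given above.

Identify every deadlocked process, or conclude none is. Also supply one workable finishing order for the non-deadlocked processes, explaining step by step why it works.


Nothing here is deadlocked.
Key observation: all waits point, directly or indirectly, at processes that can finish, so nothing is permanently blocked.
One completion order for the rest: P4, P5, P3, P0, P1, P8, P7, P6, P2.
Verifying each step:
  run P4 (it waits on nothing); releases L8
  run P5 (it waits on nothing); releases L3
  run P3 (all its waits — L3 — are resolved); releases L9
  run P0 (all its waits — L3 and L9 — are resolved); releases L16
  run P1 (all its waits — L16 — are resolved); releases L17
  run P8 (it waits on nothing); releases L11
  run P7 (all its waits — L9 and L16 — are resolved); releases L10 and L0
  run P6 (all its waits — L17 and L16 — are resolved); releases L18 and L2
  run P2 (it waits on nothing); releases L19 and L13


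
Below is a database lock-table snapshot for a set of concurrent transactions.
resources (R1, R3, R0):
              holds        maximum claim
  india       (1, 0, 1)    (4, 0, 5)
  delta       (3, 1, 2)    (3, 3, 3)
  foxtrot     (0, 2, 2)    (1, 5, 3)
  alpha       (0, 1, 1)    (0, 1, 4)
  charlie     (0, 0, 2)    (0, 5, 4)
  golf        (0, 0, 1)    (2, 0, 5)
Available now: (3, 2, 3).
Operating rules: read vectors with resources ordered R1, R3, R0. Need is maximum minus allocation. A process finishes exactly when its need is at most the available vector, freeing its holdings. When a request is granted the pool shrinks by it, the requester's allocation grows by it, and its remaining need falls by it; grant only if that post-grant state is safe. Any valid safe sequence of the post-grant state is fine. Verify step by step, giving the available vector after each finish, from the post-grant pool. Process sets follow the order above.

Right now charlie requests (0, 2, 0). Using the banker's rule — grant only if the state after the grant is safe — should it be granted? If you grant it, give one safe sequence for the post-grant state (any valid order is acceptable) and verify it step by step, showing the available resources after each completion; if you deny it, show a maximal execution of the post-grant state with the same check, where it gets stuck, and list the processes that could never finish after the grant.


DENY: after the grant no complete ordering would exist.
Key observation: after alpha, india, golf complete, (4, 1, 6) is the best the pool ever gets, yet each leftover process wants more R3.
On the post-grant state, alpha, india, golf is a maximal run — nothing extends it. Walking it through:
  pool = (3, 0, 3)
  alpha: need (0, 0, 3) fits (3, 0, 3); releases (0, 1, 1), pool now (3, 1, 4)
  india: need (3, 0, 4) fits (3, 1, 4); releases (1, 0, 1), pool now (4, 1, 5)
  golf: need (2, 0, 4) fits (4, 1, 5); releases (0, 0, 1), pool now (4, 1, 6)
  delta still needs (0, 2, 1) but only (4, 1, 6) is free — short on R3
  foxtrot still needs (1, 3, 1) but only (4, 1, 6) is free — short on R3
  charlie still needs (0, 3, 2) but only (4, 1, 6) is free — short on R3
Post-grant, the permanently blocked set is delta, foxtrot and charlie.


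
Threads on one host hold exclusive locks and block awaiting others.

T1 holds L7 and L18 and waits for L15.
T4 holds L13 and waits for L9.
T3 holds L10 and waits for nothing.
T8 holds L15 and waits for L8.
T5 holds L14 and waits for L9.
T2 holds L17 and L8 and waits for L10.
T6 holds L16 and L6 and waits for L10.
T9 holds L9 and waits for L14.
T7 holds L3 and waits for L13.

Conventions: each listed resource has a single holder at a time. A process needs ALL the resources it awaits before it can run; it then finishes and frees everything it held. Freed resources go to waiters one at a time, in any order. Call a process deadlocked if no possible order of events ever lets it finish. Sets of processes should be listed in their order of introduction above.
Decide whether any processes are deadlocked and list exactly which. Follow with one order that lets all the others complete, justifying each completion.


The deadlocked set is T4, T5, T9 and T7.
Key observation: the cycle T9 -> T5 -> T9 can never break — each member waits on the next; T4 and T7 wait into the deadlock from upstream.
A valid finishing order for the others: T3, T2, T8, T1, T6.
Check, step by step:
  run T3 (it waits on nothing); releases L10
  T2 waits on L10 — all released -> runs and releases L17 and L8
  T8 waits on L8 — all released -> runs and releases L15
  T1 waits on L15 — all released -> runs and releases L7 and L18
  T6 waits on L10 — all released -> runs and releases L16 and L6


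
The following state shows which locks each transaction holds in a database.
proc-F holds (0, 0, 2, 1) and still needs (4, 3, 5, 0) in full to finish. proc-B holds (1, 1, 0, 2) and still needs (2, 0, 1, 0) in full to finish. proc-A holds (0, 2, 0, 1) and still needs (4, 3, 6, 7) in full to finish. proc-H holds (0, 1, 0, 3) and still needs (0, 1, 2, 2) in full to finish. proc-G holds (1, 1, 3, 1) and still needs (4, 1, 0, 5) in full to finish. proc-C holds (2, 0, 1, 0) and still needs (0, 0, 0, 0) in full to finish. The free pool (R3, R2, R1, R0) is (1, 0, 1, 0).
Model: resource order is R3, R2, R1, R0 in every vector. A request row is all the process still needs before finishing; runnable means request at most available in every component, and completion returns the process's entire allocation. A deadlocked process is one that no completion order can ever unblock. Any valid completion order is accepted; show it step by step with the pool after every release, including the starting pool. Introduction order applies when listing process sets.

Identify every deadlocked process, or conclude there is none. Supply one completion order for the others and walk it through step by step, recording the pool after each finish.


No process is deadlocked.
Key observation: proc-C leads a chain of completions in which each release enables another process.
The rest can finish in the order proc-C, proc-B, proc-H, proc-G, proc-F, proc-A. Walking it through:
  pool = (1, 0, 1, 0)
  proc-C: need (0, 0, 0, 0) fits (1, 0, 1, 0); releases (2, 0, 1, 0), pool now (3, 0, 2, 0)
  proc-B: need (2, 0, 1, 0) fits (3, 0, 2, 0); releases (1, 1, 0, 2), pool now (4, 1, 2, 2)
  proc-H: need (0, 1, 2, 2) fits (4, 1, 2, 2); releases (0, 1, 0, 3), pool now (4, 2, 2, 5)
  proc-G: need (4, 1, 0, 5) fits (4, 2, 2, 5); releases (1, 1, 3, 1), pool now (5, 3, 5, 6)
  proc-F: need (4, 3, 5, 0) fits (5, 3, 5, 6); releases (0, 0, 2, 1), pool now (5, 3, 7, 7)
  proc-A: need (4, 3, 6, 7) fits (5, 3, 7, 7); releases (0, 2, 0, 1), pool now (5, 5, 7, 8)


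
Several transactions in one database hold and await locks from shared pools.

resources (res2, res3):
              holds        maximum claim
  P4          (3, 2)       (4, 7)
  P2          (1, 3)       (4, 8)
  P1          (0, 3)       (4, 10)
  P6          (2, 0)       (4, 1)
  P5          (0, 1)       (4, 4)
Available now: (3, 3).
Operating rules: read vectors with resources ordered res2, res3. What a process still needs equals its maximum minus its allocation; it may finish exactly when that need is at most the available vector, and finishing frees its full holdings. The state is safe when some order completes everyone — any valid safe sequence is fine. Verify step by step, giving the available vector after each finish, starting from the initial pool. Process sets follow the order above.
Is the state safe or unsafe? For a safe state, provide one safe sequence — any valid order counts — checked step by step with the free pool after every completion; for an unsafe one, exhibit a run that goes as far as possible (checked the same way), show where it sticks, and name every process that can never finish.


UNSAFE — no complete ordering exists.
Key observation: after P6, P5 complete, (5, 4) is the best the pool ever gets, yet each leftover process wants more res3.
Going as far as possible: P6, P5; after that, nothing fits. Step-by-step check:
  pool = (3, 3)
  P6: need (2, 1) fits (3, 3); releases (2, 0), pool now (5, 3)
  P5: need (4, 3) fits (5, 3); releases (0, 1), pool now (5, 4)
  blocked: P4 wants (1, 5), pool (5, 4) — not enough res3
  blocked: P2 wants (3, 5), pool (5, 4) — not enough res3
  blocked: P1 wants (4, 7), pool (5, 4) — not enough res3
Never able to finish: P4, P2 and P1.


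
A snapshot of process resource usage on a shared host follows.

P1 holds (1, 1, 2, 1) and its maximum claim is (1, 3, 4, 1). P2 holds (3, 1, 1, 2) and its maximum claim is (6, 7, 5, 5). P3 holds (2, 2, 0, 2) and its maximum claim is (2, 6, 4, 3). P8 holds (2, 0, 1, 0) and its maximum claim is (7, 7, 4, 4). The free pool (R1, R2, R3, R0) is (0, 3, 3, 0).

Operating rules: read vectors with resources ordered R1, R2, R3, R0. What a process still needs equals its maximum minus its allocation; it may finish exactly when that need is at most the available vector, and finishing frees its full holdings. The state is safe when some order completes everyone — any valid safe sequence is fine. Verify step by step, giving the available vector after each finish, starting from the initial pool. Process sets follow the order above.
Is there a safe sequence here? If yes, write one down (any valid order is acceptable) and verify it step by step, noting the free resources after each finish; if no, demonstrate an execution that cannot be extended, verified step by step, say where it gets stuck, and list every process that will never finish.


SAFE. One safe sequence: P1, P3, P2, P8.
Key observation: the first exact fit in this order is P3 — it needs (0, 4, 4, 1) with (1, 4, 5, 1) free, meeting a requested resource to the last unit.
Walking it through:
  pool = (0, 3, 3, 0)
  P1 needs (0, 2, 2, 0) <= (0, 3, 3, 0) -> finishes; pool += (1, 1, 2, 1) = (1, 4, 5, 1)
  P3 needs (0, 4, 4, 1) <= (1, 4, 5, 1) -> finishes; pool += (2, 2, 0, 2) = (3, 6, 5, 3)
  P2 needs (3, 6, 4, 3) <= (3, 6, 5, 3) -> finishes; pool += (3, 1, 1, 2) = (6, 7, 6, 5)
  P8 needs (5, 7, 3, 4) <= (6, 7, 6, 5) -> finishes; pool += (2, 0, 1, 0) = (8, 7, 7, 5)


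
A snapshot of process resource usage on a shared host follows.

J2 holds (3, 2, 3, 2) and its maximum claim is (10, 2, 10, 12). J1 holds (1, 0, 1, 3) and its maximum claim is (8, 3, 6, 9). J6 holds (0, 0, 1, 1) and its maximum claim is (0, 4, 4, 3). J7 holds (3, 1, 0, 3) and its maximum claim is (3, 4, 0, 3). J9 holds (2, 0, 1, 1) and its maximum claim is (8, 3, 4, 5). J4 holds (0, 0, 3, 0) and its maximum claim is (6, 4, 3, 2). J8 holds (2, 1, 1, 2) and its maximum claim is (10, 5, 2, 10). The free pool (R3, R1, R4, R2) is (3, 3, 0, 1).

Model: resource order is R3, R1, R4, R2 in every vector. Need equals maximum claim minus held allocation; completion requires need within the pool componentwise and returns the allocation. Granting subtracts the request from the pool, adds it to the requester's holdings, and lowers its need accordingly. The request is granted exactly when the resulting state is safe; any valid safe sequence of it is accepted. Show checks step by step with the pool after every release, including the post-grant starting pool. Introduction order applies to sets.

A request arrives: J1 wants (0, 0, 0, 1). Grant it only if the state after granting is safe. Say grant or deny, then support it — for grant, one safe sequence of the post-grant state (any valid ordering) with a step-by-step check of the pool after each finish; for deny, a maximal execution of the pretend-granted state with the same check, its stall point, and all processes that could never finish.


GRANT. The post-grant state is safe; one safe sequence: J7, J4, J6, J9, J1, J8, J2.
Key observation: post-grant, (3, 3, 0, 0) remains, and an order beginning with J7 completes everyone.
Check on the post-grant state, step by step:
  pool = (3, 3, 0, 0)
  J7: need (0, 3, 0, 0) fits (3, 3, 0, 0); releases (3, 1, 0, 3), pool now (6, 4, 0, 3)
  J4: need (6, 4, 0, 2) fits (6, 4, 0, 3); releases (0, 0, 3, 0), pool now (6, 4, 3, 3)
  J6: need (0, 4, 3, 2) fits (6, 4, 3, 3); releases (0, 0, 1, 1), pool now (6, 4, 4, 4)
  J9: need (6, 3, 3, 4) fits (6, 4, 4, 4); releases (2, 0, 1, 1), pool now (8, 4, 5, 5)
  J1: need (7, 3, 5, 5) fits (8, 4, 5, 5); releases (1, 0, 1, 4), pool now (9, 4, 6, 9)
  J8: need (8, 4, 1, 8) fits (9, 4, 6, 9); releases (2, 1, 1, 2), pool now (11, 5, 7, 11)
  J2: need (7, 0, 7, 10) fits (11, 5, 7, 11); releases (3, 2, 3, 2), pool now (14, 7, 10, 13)


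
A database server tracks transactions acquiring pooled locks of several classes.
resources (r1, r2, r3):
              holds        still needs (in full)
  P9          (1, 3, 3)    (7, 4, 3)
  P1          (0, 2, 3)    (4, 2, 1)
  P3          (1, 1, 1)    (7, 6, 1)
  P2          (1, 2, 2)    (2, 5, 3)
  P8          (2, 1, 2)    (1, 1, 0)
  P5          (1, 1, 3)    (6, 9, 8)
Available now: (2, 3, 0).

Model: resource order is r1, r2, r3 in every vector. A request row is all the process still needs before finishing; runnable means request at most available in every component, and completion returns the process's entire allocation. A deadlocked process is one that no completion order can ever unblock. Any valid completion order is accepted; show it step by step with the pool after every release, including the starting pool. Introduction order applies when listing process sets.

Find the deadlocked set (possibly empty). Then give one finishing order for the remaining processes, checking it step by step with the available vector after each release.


The deadlocked set is P9, P3 and P5.
Key observation: once P8, P1, P2 finish, the pool peaks at (5, 8, 7) — and every remaining process still needs more r1 than that.
One completion order for the rest: P8, P1, P2. Step-by-step check:
  pool = (2, 3, 0)
  P8 needs (1, 1, 0) <= (2, 3, 0) -> finishes; pool += (2, 1, 2) = (4, 4, 2)
  P1 needs (4, 2, 1) <= (4, 4, 2) -> finishes; pool += (0, 2, 3) = (4, 6, 5)
  P2 needs (2, 5, 3) <= (4, 6, 5) -> finishes; pool += (1, 2, 2) = (5, 8, 7)
None of the blocked processes ever fits:
  P9 cannot run: need (7, 4, 3) vs free (5, 8, 7) (insufficient r1)
  P3 cannot run: need (7, 6, 1) vs free (5, 8, 7) (insufficient r1)
  P5 cannot run: need (6, 9, 8) vs free (5, 8, 7) (insufficient r1, r2 and r3)


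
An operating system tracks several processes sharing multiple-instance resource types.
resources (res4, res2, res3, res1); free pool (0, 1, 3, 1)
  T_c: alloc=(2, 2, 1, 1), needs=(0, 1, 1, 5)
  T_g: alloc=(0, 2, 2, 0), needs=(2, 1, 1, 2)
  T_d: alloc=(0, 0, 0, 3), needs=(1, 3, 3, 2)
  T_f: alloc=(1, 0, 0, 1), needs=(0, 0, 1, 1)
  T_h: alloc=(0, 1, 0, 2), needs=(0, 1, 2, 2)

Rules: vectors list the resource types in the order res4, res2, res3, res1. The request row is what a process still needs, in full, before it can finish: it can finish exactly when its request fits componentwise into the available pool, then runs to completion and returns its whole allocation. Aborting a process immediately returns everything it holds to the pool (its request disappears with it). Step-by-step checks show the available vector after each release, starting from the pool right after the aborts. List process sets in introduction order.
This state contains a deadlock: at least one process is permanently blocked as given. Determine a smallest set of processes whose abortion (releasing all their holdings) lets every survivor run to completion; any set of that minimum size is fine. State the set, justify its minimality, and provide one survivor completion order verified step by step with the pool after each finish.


The answer: abort T_d.
Key observation: T_c could never have finished before the abort; with (0, 0, 0, 3) returned by T_d, it fits at step 3.
Minimality: the empty abort set fails — the state is deadlocked as it stands.
Survivors finish in the order: T_h, T_f, T_c, T_g. Walking it through (pool after the aborts first):
  pool = (0, 1, 3, 4)
  T_h needs (0, 1, 2, 2) <= (0, 1, 3, 4) -> finishes; pool += (0, 1, 0, 2) = (0, 2, 3, 6)
  T_f needs (0, 0, 1, 1) <= (0, 2, 3, 6) -> finishes; pool += (1, 0, 0, 1) = (1, 2, 3, 7)
  T_c needs (0, 1, 1, 5) <= (1, 2, 3, 7) -> finishes; pool += (2, 2, 1, 1) = (3, 4, 4, 8)
  T_g needs (2, 1, 1, 2) <= (3, 4, 4, 8) -> finishes; pool += (0, 2, 2, 0) = (3, 6, 6, 8)
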